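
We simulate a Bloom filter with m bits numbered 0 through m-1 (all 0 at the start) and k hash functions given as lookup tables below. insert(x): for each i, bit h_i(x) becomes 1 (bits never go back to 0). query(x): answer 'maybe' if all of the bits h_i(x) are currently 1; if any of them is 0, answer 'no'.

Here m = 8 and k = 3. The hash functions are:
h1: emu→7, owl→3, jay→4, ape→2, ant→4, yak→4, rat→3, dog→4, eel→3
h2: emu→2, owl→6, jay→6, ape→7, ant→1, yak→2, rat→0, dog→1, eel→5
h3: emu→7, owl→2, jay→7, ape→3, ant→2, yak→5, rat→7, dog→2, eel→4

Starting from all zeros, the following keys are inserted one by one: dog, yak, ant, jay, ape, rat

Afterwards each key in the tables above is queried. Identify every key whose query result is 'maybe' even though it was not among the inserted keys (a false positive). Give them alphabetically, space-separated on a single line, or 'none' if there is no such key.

Answer: eel emu owl

Derivation:
Start: bits=00000000
After insert 'dog': sets bits 1 2 4 -> bits=01101000
After insert 'yak': sets bits 2 4 5 -> bits=01101100
After insert 'ant': sets bits 1 2 4 -> bits=01101100
After insert 'jay': sets bits 4 6 7 -> bits=01101111
After insert 'ape': sets bits 2 3 7 -> bits=01111111
After insert 'rat': sets bits 0 3 7 -> bits=11111111
Not inserted: eel emu owl — query each against bits=11111111:
query eel: checks bit3=1, bit4=1, bit5=1 (all 1) -> maybe => FALSE POSITIVE
query emu: checks bit2=1, bit7=1 (all 1) -> maybe => FALSE POSITIVE
query owl: checks bit2=1, bit3=1, bit6=1 (all 1) -> maybe => FALSE POSITIVE
False positives (alphabetical): eel emu owl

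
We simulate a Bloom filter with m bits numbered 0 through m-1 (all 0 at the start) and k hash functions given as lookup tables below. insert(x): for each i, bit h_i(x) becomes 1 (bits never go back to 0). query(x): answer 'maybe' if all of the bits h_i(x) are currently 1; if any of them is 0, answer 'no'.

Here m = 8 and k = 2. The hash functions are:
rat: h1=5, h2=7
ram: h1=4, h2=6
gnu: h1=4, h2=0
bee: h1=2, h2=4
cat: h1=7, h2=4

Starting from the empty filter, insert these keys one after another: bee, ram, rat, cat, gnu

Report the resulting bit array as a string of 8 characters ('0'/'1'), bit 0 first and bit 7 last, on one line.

Start: bits=00000000
After insert 'bee': sets bits 2 4 -> bits=00101000
After insert 'ram': sets bits 4 6 -> bits=00101010
After insert 'rat': sets bits 5 7 -> bits=00101111
After insert 'cat': sets bits 4 7 -> bits=00101111
After insert 'gnu': sets bits 0 4 -> bits=10101111

Answer: 10101111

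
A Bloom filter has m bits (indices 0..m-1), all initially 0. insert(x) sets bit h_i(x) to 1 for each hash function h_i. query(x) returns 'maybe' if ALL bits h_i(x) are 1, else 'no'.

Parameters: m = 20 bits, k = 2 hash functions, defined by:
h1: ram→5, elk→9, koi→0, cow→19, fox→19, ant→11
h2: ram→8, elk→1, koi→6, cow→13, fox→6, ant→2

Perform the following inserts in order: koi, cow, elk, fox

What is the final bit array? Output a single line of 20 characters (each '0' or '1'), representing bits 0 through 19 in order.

Answer: 11000010010001000001

Derivation:
Start: bits=00000000000000000000
After insert 'koi': sets bits 0 6 -> bits=10000010000000000000
After insert 'cow': sets bits 13 19 -> bits=10000010000001000001
After insert 'elk': sets bits 1 9 -> bits=11000010010001000001
After insert 'fox': sets bits 6 19 -> bits=11000010010001000001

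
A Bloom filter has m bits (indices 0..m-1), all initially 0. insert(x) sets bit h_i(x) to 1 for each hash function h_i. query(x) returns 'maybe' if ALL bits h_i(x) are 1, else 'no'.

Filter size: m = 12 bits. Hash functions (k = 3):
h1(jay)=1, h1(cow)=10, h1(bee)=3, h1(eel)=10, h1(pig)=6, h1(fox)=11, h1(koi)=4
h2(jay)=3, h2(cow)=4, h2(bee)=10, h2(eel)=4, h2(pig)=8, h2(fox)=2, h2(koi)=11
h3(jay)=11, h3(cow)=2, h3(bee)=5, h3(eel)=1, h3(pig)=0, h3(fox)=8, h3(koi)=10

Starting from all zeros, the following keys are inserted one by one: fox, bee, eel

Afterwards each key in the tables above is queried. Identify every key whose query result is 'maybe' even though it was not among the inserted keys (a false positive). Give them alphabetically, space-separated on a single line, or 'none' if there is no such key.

Start: bits=000000000000
After insert 'fox': sets bits 2 8 11 -> bits=001000001001
After insert 'bee': sets bits 3 5 10 -> bits=001101001011
After insert 'eel': sets bits 1 4 10 -> bits=011111001011
Not inserted: cow jay koi pig — query each against bits=011111001011:
query cow: checks bit2=1, bit4=1, bit10=1 (all 1) -> maybe => FALSE POSITIVE
query jay: checks bit1=1, bit3=1, bit11=1 (all 1) -> maybe => FALSE POSITIVE
query koi: checks bit4=1, bit10=1, bit11=1 (all 1) -> maybe => FALSE POSITIVE
query pig: checks bit0=0, bit6=0, bit8=1 (has a 0) -> no => not a false positive
False positives (alphabetical): cow jay koi

Answer: cow jay koi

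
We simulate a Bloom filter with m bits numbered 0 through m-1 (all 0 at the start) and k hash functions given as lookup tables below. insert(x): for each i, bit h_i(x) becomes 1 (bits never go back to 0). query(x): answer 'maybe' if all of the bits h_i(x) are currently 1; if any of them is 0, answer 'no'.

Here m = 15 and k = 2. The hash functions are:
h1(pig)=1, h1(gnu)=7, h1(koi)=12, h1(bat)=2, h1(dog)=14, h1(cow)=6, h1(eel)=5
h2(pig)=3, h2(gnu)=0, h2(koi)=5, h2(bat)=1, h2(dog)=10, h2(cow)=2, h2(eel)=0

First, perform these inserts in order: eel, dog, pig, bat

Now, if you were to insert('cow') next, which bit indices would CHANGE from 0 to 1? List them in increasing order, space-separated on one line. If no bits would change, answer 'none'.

Start: bits=000000000000000
After insert 'eel': sets bits 0 5 -> bits=100001000000000
After insert 'dog': sets bits 10 14 -> bits=100001000010001
After insert 'pig': sets bits 1 3 -> bits=110101000010001
After insert 'bat': sets bits 1 2 -> bits=111101000010001
insert 'cow' would touch bits 2 6; currently bit2=1, bit6=0
Bits that are 0 among those (would change 0->1): 6

Answer: 6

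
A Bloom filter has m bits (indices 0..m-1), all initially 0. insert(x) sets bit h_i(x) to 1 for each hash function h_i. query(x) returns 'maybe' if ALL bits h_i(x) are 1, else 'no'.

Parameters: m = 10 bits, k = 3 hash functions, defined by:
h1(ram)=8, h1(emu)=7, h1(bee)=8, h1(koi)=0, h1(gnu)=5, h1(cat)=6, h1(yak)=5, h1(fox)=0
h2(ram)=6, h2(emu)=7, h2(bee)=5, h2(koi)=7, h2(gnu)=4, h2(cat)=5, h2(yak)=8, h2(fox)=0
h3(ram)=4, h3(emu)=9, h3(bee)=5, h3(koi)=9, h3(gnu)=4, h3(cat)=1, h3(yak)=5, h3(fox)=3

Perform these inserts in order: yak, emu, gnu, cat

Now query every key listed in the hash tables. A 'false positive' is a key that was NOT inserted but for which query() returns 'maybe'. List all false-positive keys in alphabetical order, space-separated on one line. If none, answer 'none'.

Start: bits=0000000000
After insert 'yak': sets bits 5 8 -> bits=0000010010
After insert 'emu': sets bits 7 9 -> bits=0000010111
After insert 'gnu': sets bits 4 5 -> bits=0000110111
After insert 'cat': sets bits 1 5 6 -> bits=0100111111
Not inserted: bee fox koi ram — query each against bits=0100111111:
query bee: checks bit5=1, bit8=1 (all 1) -> maybe => FALSE POSITIVE
query fox: checks bit0=0, bit3=0 (has a 0) -> no => not a false positive
query koi: checks bit0=0, bit7=1, bit9=1 (has a 0) -> no => not a false positive
query ram: checks bit4=1, bit6=1, bit8=1 (all 1) -> maybe => FALSE POSITIVE
False positives (alphabetical): bee ram

Answer: bee ram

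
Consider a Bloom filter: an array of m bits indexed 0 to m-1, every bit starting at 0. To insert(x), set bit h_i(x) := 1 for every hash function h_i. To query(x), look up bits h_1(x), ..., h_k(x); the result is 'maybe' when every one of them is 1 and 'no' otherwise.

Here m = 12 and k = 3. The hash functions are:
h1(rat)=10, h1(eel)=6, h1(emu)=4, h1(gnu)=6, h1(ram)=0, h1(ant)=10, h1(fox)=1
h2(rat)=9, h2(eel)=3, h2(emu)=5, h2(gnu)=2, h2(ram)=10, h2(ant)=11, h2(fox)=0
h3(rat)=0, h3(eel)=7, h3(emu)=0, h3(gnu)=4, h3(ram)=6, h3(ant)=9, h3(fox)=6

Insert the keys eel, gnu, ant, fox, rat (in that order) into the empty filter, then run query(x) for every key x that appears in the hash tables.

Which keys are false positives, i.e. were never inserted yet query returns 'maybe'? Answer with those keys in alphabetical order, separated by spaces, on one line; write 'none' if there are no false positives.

Answer: ram

Derivation:
Start: bits=000000000000
After insert 'eel': sets bits 3 6 7 -> bits=000100110000
After insert 'gnu': sets bits 2 4 6 -> bits=001110110000
After insert 'ant': sets bits 9 10 11 -> bits=001110110111
After insert 'fox': sets bits 0 1 6 -> bits=111110110111
After insert 'rat': sets bits 0 9 10 -> bits=111110110111
Not inserted: emu ram — query each against bits=111110110111:
query emu: checks bit0=1, bit4=1, bit5=0 (has a 0) -> no => not a false positive
query ram: checks bit0=1, bit6=1, bit10=1 (all 1) -> maybe => FALSE POSITIVE
False positives (alphabetical): ram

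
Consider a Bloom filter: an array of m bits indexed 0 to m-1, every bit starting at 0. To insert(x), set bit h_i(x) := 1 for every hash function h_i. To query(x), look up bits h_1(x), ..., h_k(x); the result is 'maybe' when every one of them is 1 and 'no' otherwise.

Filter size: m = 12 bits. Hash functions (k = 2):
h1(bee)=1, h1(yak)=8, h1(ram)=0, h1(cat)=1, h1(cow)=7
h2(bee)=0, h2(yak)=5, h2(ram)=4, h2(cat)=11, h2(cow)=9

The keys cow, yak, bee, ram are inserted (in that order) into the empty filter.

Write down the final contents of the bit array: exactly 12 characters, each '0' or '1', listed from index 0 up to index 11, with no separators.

Answer: 110011011100

Derivation:
Start: bits=000000000000
After insert 'cow': sets bits 7 9 -> bits=000000010100
After insert 'yak': sets bits 5 8 -> bits=000001011100
After insert 'bee': sets bits 0 1 -> bits=110001011100
After insert 'ram': sets bits 0 4 -> bits=110011011100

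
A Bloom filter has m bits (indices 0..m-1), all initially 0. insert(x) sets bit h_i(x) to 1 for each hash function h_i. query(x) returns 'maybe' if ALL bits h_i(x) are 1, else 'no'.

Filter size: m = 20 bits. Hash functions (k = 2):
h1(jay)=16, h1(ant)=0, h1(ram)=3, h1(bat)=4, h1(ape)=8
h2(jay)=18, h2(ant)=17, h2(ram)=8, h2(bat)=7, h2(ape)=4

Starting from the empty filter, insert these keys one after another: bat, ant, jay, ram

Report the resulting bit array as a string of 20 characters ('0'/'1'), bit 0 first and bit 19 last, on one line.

Answer: 10011001100000001110

Derivation:
Start: bits=00000000000000000000
After insert 'bat': sets bits 4 7 -> bits=00001001000000000000
After insert 'ant': sets bits 0 17 -> bits=10001001000000000100
After insert 'jay': sets bits 16 18 -> bits=10001001000000001110
After insert 'ram': sets bits 3 8 -> bits=10011001100000001110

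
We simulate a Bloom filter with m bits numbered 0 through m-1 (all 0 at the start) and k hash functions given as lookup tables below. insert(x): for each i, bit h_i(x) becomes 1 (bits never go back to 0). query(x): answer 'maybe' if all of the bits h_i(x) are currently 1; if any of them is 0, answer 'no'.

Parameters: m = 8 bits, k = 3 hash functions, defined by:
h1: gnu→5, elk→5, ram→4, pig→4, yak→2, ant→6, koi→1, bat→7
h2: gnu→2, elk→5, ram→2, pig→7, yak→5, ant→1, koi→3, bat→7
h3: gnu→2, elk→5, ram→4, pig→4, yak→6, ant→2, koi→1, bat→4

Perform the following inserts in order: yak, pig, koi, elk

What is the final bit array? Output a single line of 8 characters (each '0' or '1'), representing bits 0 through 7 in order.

Start: bits=00000000
After insert 'yak': sets bits 2 5 6 -> bits=00100110
After insert 'pig': sets bits 4 7 -> bits=00101111
After insert 'koi': sets bits 1 3 -> bits=01111111
After insert 'elk': sets bits 5 -> bits=01111111

Answer: 01111111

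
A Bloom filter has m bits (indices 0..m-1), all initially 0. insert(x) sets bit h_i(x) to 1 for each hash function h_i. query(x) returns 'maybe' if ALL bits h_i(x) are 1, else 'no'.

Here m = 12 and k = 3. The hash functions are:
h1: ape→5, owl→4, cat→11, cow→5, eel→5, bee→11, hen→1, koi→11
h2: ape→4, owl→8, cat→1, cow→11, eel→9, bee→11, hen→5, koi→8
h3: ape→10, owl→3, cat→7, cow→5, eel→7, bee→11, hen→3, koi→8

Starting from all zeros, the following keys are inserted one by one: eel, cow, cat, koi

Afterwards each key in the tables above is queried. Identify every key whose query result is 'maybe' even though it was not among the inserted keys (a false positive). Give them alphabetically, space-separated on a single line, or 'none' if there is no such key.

Answer: bee

Derivation:
Start: bits=000000000000
After insert 'eel': sets bits 5 7 9 -> bits=000001010100
After insert 'cow': sets bits 5 11 -> bits=000001010101
After insert 'cat': sets bits 1 7 11 -> bits=010001010101
After insert 'koi': sets bits 8 11 -> bits=010001011101
Not inserted: ape bee hen owl — query each against bits=010001011101:
query ape: checks bit4=0, bit5=1, bit10=0 (has a 0) -> no => not a false positive
query bee: checks bit11=1 (all 1) -> maybe => FALSE POSITIVE
query hen: checks bit1=1, bit3=0, bit5=1 (has a 0) -> no => not a false positive
query owl: checks bit3=0, bit4=0, bit8=1 (has a 0) -> no => not a false positive
False positives (alphabetical): bee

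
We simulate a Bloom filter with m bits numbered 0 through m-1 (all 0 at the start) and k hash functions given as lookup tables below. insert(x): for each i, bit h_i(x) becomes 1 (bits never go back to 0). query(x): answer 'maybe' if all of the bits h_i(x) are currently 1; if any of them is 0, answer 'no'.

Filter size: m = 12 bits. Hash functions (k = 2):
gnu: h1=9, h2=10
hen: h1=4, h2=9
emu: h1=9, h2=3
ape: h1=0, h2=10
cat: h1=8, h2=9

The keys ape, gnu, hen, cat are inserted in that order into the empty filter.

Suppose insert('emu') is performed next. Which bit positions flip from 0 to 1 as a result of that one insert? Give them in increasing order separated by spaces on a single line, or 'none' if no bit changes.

Start: bits=000000000000
After insert 'ape': sets bits 0 10 -> bits=100000000010
After insert 'gnu': sets bits 9 10 -> bits=100000000110
After insert 'hen': sets bits 4 9 -> bits=100010000110
After insert 'cat': sets bits 8 9 -> bits=100010001110
insert 'emu' would touch bits 3 9; currently bit3=0, bit9=1
Bits that are 0 among those (would change 0->1): 3

Answer: 3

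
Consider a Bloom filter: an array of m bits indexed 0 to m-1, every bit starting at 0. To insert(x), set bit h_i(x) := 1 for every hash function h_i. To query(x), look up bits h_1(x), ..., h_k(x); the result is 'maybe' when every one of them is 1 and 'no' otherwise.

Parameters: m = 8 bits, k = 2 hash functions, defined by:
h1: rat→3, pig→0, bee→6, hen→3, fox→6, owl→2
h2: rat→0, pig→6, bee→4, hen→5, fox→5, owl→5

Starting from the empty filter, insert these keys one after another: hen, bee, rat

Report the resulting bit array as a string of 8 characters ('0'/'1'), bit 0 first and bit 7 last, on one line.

Answer: 10011110

Derivation:
Start: bits=00000000
After insert 'hen': sets bits 3 5 -> bits=00010100
After insert 'bee': sets bits 4 6 -> bits=00011110
After insert 'rat': sets bits 0 3 -> bits=10011110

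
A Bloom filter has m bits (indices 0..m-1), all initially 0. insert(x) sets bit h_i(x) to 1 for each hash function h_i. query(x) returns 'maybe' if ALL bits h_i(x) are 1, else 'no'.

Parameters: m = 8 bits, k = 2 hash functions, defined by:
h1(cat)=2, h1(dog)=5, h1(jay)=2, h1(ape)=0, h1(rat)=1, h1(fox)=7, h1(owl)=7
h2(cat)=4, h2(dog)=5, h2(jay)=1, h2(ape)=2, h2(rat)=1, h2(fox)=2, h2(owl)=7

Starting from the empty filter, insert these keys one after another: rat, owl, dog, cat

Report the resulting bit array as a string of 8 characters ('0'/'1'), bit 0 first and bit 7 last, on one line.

Start: bits=00000000
After insert 'rat': sets bits 1 -> bits=01000000
After insert 'owl': sets bits 7 -> bits=01000001
After insert 'dog': sets bits 5 -> bits=01000101
After insert 'cat': sets bits 2 4 -> bits=01101101

Answer: 01101101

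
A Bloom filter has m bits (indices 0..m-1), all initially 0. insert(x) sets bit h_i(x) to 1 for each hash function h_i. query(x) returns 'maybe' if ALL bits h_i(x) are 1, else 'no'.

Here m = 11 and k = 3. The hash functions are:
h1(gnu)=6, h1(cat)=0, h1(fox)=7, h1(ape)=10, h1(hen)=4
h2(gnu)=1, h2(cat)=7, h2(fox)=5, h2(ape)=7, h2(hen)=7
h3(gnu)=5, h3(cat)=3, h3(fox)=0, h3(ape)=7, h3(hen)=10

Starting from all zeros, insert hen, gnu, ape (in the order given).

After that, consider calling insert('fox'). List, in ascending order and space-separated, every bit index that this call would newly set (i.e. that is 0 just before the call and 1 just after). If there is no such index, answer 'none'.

Answer: 0

Derivation:
Start: bits=00000000000
After insert 'hen': sets bits 4 7 10 -> bits=00001001001
After insert 'gnu': sets bits 1 5 6 -> bits=01001111001
After insert 'ape': sets bits 7 10 -> bits=01001111001
insert 'fox' would touch bits 0 5 7; currently bit0=0, bit5=1, bit7=1
Bits that are 0 among those (would change 0->1): 0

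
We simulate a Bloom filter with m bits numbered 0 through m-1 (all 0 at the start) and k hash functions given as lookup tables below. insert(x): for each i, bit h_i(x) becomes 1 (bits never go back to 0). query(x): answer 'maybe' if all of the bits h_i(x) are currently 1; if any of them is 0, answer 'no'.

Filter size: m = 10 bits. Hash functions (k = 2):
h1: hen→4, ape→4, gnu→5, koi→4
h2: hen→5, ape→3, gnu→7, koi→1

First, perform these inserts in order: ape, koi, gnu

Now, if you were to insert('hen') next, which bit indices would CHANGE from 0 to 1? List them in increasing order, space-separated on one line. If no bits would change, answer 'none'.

Start: bits=0000000000
After insert 'ape': sets bits 3 4 -> bits=0001100000
After insert 'koi': sets bits 1 4 -> bits=0101100000
After insert 'gnu': sets bits 5 7 -> bits=0101110100
insert 'hen' would touch bits 4 5; currently bit4=1, bit5=1
Bits that are 0 among those (would change 0->1): none

Answer: none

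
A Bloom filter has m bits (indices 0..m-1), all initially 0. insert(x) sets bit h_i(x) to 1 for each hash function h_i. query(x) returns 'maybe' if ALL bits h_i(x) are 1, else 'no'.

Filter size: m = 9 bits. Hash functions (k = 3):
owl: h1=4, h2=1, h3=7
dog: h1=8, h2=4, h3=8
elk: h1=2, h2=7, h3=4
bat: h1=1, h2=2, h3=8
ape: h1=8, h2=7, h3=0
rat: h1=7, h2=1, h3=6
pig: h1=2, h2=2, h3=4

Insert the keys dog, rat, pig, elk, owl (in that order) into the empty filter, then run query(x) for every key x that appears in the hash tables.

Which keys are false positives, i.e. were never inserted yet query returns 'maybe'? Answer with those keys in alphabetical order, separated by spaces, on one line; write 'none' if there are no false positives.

Answer: bat

Derivation:
Start: bits=000000000
After insert 'dog': sets bits 4 8 -> bits=000010001
After insert 'rat': sets bits 1 6 7 -> bits=010010111
After insert 'pig': sets bits 2 4 -> bits=011010111
After insert 'elk': sets bits 2 4 7 -> bits=011010111
After insert 'owl': sets bits 1 4 7 -> bits=011010111
Not inserted: ape bat — query each against bits=011010111:
query ape: checks bit0=0, bit7=1, bit8=1 (has a 0) -> no => not a false positive
query bat: checks bit1=1, bit2=1, bit8=1 (all 1) -> maybe => FALSE POSITIVE
False positives (alphabetical): bat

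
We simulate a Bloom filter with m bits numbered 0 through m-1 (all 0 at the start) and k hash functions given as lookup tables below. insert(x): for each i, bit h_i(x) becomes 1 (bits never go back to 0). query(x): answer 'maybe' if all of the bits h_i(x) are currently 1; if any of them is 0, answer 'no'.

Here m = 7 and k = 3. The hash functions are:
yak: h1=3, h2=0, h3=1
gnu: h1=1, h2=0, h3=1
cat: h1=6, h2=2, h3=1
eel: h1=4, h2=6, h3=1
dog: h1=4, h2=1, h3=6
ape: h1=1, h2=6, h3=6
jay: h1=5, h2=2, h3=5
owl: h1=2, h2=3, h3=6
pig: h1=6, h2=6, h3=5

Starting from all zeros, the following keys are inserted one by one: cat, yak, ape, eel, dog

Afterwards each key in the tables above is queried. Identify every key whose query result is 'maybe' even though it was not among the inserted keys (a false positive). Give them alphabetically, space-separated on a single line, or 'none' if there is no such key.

Answer: gnu owl

Derivation:
Start: bits=0000000
After insert 'cat': sets bits 1 2 6 -> bits=0110001
After insert 'yak': sets bits 0 1 3 -> bits=1111001
After insert 'ape': sets bits 1 6 -> bits=1111001
After insert 'eel': sets bits 1 4 6 -> bits=1111101
After insert 'dog': sets bits 1 4 6 -> bits=1111101
Not inserted: gnu jay owl pig — query each against bits=1111101:
query gnu: checks bit0=1, bit1=1 (all 1) -> maybe => FALSE POSITIVE
query jay: checks bit2=1, bit5=0 (has a 0) -> no => not a false positive
query owl: checks bit2=1, bit3=1, bit6=1 (all 1) -> maybe => FALSE POSITIVE
query pig: checks bit5=0, bit6=1 (has a 0) -> no => not a false positive
False positives (alphabetical): gnu owl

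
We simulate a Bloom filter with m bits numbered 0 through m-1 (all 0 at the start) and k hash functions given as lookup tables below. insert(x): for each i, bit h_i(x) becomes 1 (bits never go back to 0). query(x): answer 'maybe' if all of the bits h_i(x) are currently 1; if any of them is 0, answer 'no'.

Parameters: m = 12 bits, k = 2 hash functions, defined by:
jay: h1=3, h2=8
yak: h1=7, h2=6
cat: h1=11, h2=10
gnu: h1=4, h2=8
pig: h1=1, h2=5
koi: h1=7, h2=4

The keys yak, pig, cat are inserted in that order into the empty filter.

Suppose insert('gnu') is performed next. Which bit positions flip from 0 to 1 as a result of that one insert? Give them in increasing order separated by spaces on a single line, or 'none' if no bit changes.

Start: bits=000000000000
After insert 'yak': sets bits 6 7 -> bits=000000110000
After insert 'pig': sets bits 1 5 -> bits=010001110000
After insert 'cat': sets bits 10 11 -> bits=010001110011
insert 'gnu' would touch bits 4 8; currently bit4=0, bit8=0
Bits that are 0 among those (would change 0->1): 4 8

Answer: 4 8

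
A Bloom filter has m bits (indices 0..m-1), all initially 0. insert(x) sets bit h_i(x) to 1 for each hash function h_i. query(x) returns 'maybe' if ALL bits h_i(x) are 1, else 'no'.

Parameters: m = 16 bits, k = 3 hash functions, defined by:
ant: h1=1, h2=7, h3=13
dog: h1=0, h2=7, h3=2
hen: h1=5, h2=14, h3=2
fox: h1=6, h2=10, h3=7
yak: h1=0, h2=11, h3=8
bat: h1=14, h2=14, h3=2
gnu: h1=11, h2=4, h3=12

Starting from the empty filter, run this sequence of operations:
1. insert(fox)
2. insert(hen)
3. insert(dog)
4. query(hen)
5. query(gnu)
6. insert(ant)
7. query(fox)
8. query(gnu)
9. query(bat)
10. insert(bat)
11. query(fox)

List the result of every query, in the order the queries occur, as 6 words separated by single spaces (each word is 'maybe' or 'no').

Answer: maybe no maybe no maybe maybe

Derivation:
Start: bits=0000000000000000
Op 1: insert fox -> sets bits 6 7 10 -> bits=0000001100100000
Op 2: insert hen -> sets bits 2 5 14 -> bits=0010011100100010
Op 3: insert dog -> sets bits 0 2 7 -> bits=1010011100100010
Op 4: query hen -> checks bit2=1, bit5=1, bit14=1 (all 1) -> maybe
Op 5: query gnu -> checks bit4=0, bit11=0, bit12=0 (has a 0) -> no
Op 6: insert ant -> sets bits 1 7 13 -> bits=1110011100100110
Op 7: query fox -> checks bit6=1, bit7=1, bit10=1 (all 1) -> maybe
Op 8: query gnu -> checks bit4=0, bit11=0, bit12=0 (has a 0) -> no
Op 9: query bat -> checks bit2=1, bit14=1 (all 1) -> maybe
Op 10: insert bat -> sets bits 2 14 -> bits=1110011100100110
Op 11: query fox -> checks bit6=1, bit7=1, bit10=1 (all 1) -> maybe
Query results in order: maybe no maybe no maybe maybe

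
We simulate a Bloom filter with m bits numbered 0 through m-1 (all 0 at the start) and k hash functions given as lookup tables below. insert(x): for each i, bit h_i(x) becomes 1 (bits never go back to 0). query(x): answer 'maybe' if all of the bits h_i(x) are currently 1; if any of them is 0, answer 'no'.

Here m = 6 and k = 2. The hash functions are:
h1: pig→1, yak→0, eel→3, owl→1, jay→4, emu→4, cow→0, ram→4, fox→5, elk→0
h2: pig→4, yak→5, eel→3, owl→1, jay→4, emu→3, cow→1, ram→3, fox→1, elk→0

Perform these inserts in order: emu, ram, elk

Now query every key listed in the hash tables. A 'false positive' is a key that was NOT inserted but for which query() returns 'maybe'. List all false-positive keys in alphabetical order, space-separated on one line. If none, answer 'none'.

Start: bits=000000
After insert 'emu': sets bits 3 4 -> bits=000110
After insert 'ram': sets bits 3 4 -> bits=000110
After insert 'elk': sets bits 0 -> bits=100110
Not inserted: cow eel fox jay owl pig yak — query each against bits=100110:
query cow: checks bit0=1, bit1=0 (has a 0) -> no => not a false positive
query eel: checks bit3=1 (all 1) -> maybe => FALSE POSITIVE
query fox: checks bit1=0, bit5=0 (has a 0) -> no => not a false positive
query jay: checks bit4=1 (all 1) -> maybe => FALSE POSITIVE
query owl: checks bit1=0 (has a 0) -> no => not a false positive
query pig: checks bit1=0, bit4=1 (has a 0) -> no => not a false positive
query yak: checks bit0=1, bit5=0 (has a 0) -> no => not a false positive
False positives (alphabetical): eel jay

Answer: eel jay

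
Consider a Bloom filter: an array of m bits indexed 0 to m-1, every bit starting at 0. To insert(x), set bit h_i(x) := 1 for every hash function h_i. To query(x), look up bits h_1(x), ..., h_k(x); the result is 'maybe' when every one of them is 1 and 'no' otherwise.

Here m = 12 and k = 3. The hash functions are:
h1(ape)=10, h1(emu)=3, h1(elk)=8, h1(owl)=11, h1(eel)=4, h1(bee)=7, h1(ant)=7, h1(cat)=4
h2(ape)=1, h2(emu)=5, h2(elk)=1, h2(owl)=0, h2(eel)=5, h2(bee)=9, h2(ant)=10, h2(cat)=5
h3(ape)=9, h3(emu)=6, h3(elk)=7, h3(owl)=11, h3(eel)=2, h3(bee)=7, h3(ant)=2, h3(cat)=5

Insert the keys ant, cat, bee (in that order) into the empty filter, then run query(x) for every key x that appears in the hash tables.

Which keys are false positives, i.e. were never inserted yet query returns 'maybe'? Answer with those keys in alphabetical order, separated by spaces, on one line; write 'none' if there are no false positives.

Start: bits=000000000000
After insert 'ant': sets bits 2 7 10 -> bits=001000010010
After insert 'cat': sets bits 4 5 -> bits=001011010010
After insert 'bee': sets bits 7 9 -> bits=001011010110
Not inserted: ape eel elk emu owl — query each against bits=001011010110:
query ape: checks bit1=0, bit9=1, bit10=1 (has a 0) -> no => not a false positive
query eel: checks bit2=1, bit4=1, bit5=1 (all 1) -> maybe => FALSE POSITIVE
query elk: checks bit1=0, bit7=1, bit8=0 (has a 0) -> no => not a false positive
query emu: checks bit3=0, bit5=1, bit6=0 (has a 0) -> no => not a false positive
query owl: checks bit0=0, bit11=0 (has a 0) -> no => not a false positive
False positives (alphabetical): eel

Answer: eel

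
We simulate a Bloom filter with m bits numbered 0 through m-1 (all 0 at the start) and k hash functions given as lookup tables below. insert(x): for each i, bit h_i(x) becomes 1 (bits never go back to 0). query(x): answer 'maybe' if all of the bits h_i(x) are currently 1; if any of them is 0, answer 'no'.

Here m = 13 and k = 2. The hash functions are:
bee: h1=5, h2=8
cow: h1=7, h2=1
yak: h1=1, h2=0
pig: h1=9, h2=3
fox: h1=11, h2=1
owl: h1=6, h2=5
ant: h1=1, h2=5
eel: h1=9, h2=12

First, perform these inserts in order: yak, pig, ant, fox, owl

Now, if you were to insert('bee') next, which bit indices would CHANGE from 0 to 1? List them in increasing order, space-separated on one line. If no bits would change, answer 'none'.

Start: bits=0000000000000
After insert 'yak': sets bits 0 1 -> bits=1100000000000
After insert 'pig': sets bits 3 9 -> bits=1101000001000
After insert 'ant': sets bits 1 5 -> bits=1101010001000
After insert 'fox': sets bits 1 11 -> bits=1101010001010
After insert 'owl': sets bits 5 6 -> bits=1101011001010
insert 'bee' would touch bits 5 8; currently bit5=1, bit8=0
Bits that are 0 among those (would change 0->1): 8

Answer: 8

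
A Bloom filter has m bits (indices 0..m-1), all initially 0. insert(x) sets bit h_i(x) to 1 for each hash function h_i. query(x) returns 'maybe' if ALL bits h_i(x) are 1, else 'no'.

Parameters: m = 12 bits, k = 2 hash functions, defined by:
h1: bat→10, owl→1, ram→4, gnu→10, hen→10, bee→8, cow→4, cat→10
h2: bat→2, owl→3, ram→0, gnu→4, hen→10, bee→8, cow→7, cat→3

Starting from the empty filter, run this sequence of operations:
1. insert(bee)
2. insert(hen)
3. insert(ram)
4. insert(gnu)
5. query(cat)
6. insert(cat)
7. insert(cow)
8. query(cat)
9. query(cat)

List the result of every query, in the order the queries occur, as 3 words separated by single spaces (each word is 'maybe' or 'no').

Answer: no maybe maybe

Derivation:
Start: bits=000000000000
Op 1: insert bee -> sets bits 8 -> bits=000000001000
Op 2: insert hen -> sets bits 10 -> bits=000000001010
Op 3: insert ram -> sets bits 0 4 -> bits=100010001010
Op 4: insert gnu -> sets bits 4 10 -> bits=100010001010
Op 5: query cat -> checks bit3=0, bit10=1 (has a 0) -> no
Op 6: insert cat -> sets bits 3 10 -> bits=100110001010
Op 7: insert cow -> sets bits 4 7 -> bits=100110011010
Op 8: query cat -> checks bit3=1, bit10=1 (all 1) -> maybe
Op 9: query cat -> checks bit3=1, bit10=1 (all 1) -> maybe
Query results in order: no maybe maybe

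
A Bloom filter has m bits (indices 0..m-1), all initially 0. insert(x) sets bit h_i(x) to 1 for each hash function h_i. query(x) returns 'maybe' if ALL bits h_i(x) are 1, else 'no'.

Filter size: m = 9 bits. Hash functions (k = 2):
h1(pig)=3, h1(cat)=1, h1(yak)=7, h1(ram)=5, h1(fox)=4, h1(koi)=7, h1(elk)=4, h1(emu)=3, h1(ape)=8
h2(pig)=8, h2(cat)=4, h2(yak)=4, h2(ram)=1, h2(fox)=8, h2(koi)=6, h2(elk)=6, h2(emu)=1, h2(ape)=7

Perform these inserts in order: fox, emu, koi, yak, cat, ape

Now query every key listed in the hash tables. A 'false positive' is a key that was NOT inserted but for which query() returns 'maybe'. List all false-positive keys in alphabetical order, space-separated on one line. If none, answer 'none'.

Answer: elk pig

Derivation:
Start: bits=000000000
After insert 'fox': sets bits 4 8 -> bits=000010001
After insert 'emu': sets bits 1 3 -> bits=010110001
After insert 'koi': sets bits 6 7 -> bits=010110111
After insert 'yak': sets bits 4 7 -> bits=010110111
After insert 'cat': sets bits 1 4 -> bits=010110111
After insert 'ape': sets bits 7 8 -> bits=010110111
Not inserted: elk pig ram — query each against bits=010110111:
query elk: checks bit4=1, bit6=1 (all 1) -> maybe => FALSE POSITIVE
query pig: checks bit3=1, bit8=1 (all 1) -> maybe => FALSE POSITIVE
query ram: checks bit1=1, bit5=0 (has a 0) -> no => not a false positive
False positives (alphabetical): elk pig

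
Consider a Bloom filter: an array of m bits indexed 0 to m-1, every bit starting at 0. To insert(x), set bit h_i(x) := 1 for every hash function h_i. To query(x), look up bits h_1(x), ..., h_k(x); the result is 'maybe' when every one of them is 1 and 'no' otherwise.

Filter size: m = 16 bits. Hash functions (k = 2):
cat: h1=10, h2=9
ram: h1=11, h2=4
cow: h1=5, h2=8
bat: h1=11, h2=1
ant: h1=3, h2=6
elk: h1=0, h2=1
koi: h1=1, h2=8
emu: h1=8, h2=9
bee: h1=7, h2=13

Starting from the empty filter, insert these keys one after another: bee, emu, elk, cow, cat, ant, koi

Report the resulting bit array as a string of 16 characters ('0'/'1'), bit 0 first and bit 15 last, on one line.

Answer: 1101011111100100

Derivation:
Start: bits=0000000000000000
After insert 'bee': sets bits 7 13 -> bits=0000000100000100
After insert 'emu': sets bits 8 9 -> bits=0000000111000100
After insert 'elk': sets bits 0 1 -> bits=1100000111000100
After insert 'cow': sets bits 5 8 -> bits=1100010111000100
After insert 'cat': sets bits 9 10 -> bits=1100010111100100
After insert 'ant': sets bits 3 6 -> bits=1101011111100100
After insert 'koi': sets bits 1 8 -> bits=1101011111100100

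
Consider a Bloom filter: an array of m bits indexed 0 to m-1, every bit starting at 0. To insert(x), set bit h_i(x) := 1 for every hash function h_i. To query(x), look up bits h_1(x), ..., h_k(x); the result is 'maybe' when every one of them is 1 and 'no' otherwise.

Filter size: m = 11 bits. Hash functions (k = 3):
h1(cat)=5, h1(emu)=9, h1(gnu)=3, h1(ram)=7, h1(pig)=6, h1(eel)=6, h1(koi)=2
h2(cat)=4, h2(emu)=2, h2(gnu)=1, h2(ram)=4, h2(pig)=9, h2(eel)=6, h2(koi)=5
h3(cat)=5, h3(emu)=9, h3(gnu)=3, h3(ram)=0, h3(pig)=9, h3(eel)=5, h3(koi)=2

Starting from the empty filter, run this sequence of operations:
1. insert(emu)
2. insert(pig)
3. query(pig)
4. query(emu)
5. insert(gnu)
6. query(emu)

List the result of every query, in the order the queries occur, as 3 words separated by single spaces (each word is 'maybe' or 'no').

Answer: maybe maybe maybe

Derivation:
Start: bits=00000000000
Op 1: insert emu -> sets bits 2 9 -> bits=00100000010
Op 2: insert pig -> sets bits 6 9 -> bits=00100010010
Op 3: query pig -> checks bit6=1, bit9=1 (all 1) -> maybe
Op 4: query emu -> checks bit2=1, bit9=1 (all 1) -> maybe
Op 5: insert gnu -> sets bits 1 3 -> bits=01110010010
Op 6: query emu -> checks bit2=1, bit9=1 (all 1) -> maybe
Query results in order: maybe maybe maybe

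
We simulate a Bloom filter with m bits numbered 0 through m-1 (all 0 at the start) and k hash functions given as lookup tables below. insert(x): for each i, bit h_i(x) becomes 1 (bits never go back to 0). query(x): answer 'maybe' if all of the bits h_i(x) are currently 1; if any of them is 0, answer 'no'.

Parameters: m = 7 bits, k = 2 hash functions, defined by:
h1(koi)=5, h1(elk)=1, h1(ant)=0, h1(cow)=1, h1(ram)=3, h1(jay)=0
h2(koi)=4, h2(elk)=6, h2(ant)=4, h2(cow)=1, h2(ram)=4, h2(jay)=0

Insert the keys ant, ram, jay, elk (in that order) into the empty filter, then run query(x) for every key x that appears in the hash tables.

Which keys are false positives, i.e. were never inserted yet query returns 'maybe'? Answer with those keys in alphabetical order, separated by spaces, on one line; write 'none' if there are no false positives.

Answer: cow

Derivation:
Start: bits=0000000
After insert 'ant': sets bits 0 4 -> bits=1000100
After insert 'ram': sets bits 3 4 -> bits=1001100
After insert 'jay': sets bits 0 -> bits=1001100
After insert 'elk': sets bits 1 6 -> bits=1101101
Not inserted: cow koi — query each against bits=1101101:
query cow: checks bit1=1 (all 1) -> maybe => FALSE POSITIVE
query koi: checks bit4=1, bit5=0 (has a 0) -> no => not a false positive
False positives (alphabetical): cow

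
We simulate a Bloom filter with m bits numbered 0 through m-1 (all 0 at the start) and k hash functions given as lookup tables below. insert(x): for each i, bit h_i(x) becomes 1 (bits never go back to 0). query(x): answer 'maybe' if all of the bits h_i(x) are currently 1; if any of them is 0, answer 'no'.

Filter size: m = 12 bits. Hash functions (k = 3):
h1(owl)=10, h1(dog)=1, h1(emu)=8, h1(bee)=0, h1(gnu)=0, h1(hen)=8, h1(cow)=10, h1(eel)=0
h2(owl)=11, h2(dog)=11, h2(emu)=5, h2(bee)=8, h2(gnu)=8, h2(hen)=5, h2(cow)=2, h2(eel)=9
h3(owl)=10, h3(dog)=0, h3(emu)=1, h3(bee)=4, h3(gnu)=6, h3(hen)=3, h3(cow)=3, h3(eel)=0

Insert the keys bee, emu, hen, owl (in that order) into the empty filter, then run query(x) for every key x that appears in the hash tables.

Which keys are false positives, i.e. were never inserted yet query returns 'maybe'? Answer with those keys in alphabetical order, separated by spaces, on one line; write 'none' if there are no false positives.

Start: bits=000000000000
After insert 'bee': sets bits 0 4 8 -> bits=100010001000
After insert 'emu': sets bits 1 5 8 -> bits=110011001000
After insert 'hen': sets bits 3 5 8 -> bits=110111001000
After insert 'owl': sets bits 10 11 -> bits=110111001011
Not inserted: cow dog eel gnu — query each against bits=110111001011:
query cow: checks bit2=0, bit3=1, bit10=1 (has a 0) -> no => not a false positive
query dog: checks bit0=1, bit1=1, bit11=1 (all 1) -> maybe => FALSE POSITIVE
query eel: checks bit0=1, bit9=0 (has a 0) -> no => not a false positive
query gnu: checks bit0=1, bit6=0, bit8=1 (has a 0) -> no => not a false positive
False positives (alphabetical): dog

Answer: dog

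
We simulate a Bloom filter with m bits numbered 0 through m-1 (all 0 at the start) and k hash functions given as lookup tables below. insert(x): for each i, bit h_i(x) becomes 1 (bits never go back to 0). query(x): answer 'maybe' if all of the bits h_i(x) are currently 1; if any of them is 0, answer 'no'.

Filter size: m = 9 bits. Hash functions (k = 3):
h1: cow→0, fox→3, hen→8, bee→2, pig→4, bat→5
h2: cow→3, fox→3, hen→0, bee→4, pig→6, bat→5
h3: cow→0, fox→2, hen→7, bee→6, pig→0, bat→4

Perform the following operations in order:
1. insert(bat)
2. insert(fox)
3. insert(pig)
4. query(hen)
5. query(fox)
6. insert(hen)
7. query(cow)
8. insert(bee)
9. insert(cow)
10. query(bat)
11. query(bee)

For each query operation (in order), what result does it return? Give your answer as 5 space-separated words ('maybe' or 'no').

Answer: no maybe maybe maybe maybe

Derivation:
Start: bits=000000000
Op 1: insert bat -> sets bits 4 5 -> bits=000011000
Op 2: insert fox -> sets bits 2 3 -> bits=001111000
Op 3: insert pig -> sets bits 0 4 6 -> bits=101111100
Op 4: query hen -> checks bit0=1, bit7=0, bit8=0 (has a 0) -> no
Op 5: query fox -> checks bit2=1, bit3=1 (all 1) -> maybe
Op 6: insert hen -> sets bits 0 7 8 -> bits=101111111
Op 7: query cow -> checks bit0=1, bit3=1 (all 1) -> maybe
Op 8: insert bee -> sets bits 2 4 6 -> bits=101111111
Op 9: insert cow -> sets bits 0 3 -> bits=101111111
Op 10: query bat -> checks bit4=1, bit5=1 (all 1) -> maybe
Op 11: query bee -> checks bit2=1, bit4=1, bit6=1 (all 1) -> maybe
Query results in order: no maybe maybe maybe maybe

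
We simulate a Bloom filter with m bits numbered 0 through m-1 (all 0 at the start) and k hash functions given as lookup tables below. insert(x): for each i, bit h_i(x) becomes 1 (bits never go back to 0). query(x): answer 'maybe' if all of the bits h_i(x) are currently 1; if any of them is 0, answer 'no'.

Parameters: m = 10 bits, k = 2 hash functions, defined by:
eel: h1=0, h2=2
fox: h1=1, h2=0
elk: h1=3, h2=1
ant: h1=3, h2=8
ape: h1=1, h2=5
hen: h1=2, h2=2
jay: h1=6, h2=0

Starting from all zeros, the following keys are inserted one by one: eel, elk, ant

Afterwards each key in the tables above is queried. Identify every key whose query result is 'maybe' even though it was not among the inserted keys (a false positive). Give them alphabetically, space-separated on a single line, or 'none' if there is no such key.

Start: bits=0000000000
After insert 'eel': sets bits 0 2 -> bits=1010000000
After insert 'elk': sets bits 1 3 -> bits=1111000000
After insert 'ant': sets bits 3 8 -> bits=1111000010
Not inserted: ape fox hen jay — query each against bits=1111000010:
query ape: checks bit1=1, bit5=0 (has a 0) -> no => not a false positive
query fox: checks bit0=1, bit1=1 (all 1) -> maybe => FALSE POSITIVE
query hen: checks bit2=1 (all 1) -> maybe => FALSE POSITIVE
query jay: checks bit0=1, bit6=0 (has a 0) -> no => not a false positive
False positives (alphabetical): fox hen

Answer: fox hen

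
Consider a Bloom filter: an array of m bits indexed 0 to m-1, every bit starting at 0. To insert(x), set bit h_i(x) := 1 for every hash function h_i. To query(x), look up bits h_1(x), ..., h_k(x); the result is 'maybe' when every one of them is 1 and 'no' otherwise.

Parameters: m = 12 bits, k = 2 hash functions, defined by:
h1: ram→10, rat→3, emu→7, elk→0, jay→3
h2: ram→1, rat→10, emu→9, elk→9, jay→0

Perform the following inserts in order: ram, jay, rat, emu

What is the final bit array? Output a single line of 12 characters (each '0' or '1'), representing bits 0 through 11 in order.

Start: bits=000000000000
After insert 'ram': sets bits 1 10 -> bits=010000000010
After insert 'jay': sets bits 0 3 -> bits=110100000010
After insert 'rat': sets bits 3 10 -> bits=110100000010
After insert 'emu': sets bits 7 9 -> bits=110100010110

Answer: 110100010110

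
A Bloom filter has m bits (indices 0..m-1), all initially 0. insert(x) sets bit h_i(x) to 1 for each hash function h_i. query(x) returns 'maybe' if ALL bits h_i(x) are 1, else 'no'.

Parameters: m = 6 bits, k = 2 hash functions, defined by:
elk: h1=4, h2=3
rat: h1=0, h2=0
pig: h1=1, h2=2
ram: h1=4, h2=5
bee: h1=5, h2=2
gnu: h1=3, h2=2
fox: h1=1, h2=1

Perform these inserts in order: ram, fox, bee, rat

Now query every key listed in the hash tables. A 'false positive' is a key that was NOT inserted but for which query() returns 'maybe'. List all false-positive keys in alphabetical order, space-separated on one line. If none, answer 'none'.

Start: bits=000000
After insert 'ram': sets bits 4 5 -> bits=000011
After insert 'fox': sets bits 1 -> bits=010011
After insert 'bee': sets bits 2 5 -> bits=011011
After insert 'rat': sets bits 0 -> bits=111011
Not inserted: elk gnu pig — query each against bits=111011:
query elk: checks bit3=0, bit4=1 (has a 0) -> no => not a false positive
query gnu: checks bit2=1, bit3=0 (has a 0) -> no => not a false positive
query pig: checks bit1=1, bit2=1 (all 1) -> maybe => FALSE POSITIVE
False positives (alphabetical): pig

Answer: pig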